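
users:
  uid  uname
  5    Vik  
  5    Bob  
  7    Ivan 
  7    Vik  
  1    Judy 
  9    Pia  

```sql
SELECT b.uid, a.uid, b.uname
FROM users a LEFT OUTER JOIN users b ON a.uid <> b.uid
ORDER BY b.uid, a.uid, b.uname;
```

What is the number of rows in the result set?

LEFT JOIN keeps every row from `users a`; unmatched rows get NULL for `users b`'s columns.
Matching on a.uid <> b.uid.
Matched pairs: 26; unmatched a rows kept: 0.
Total: 26 rows.

26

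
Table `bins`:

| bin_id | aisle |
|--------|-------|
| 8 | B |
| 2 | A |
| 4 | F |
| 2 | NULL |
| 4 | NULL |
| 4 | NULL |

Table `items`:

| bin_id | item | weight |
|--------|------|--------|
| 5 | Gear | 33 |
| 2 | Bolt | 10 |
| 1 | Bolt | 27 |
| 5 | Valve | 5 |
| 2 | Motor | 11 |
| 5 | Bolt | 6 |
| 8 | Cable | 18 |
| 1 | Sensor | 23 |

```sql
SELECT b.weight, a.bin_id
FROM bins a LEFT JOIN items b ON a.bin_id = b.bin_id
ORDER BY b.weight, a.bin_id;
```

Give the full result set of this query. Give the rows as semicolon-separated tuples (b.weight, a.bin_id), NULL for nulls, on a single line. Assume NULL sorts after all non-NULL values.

(10, 2); (10, 2); (11, 2); (11, 2); (18, 8); (NULL, 4); (NULL, 4); (NULL, 4)

LEFT JOIN keeps every row from `bins`; unmatched rows get NULL for `items`'s columns.
Matching on a.bin_id = b.bin_id.
- a[0] bin_id=8 → 1 match(es) in b → 1 row(s).
- a[1] bin_id=2 → 2 match(es) in b → 2 row(s).
- a[2] bin_id=4 → no match; kept with NULLs on the b side.
- a[3] bin_id=2 → 2 match(es) in b → 2 row(s).
- a[4] bin_id=4 → no match; kept with NULLs on the b side.
- a[5] bin_id=4 → no match; kept with NULLs on the b side.
After projecting and ordering:
b.weight | a.bin_id
10 | 2
10 | 2
11 | 2
11 | 2
18 | 8
NULL | 4
NULL | 4
NULL | 4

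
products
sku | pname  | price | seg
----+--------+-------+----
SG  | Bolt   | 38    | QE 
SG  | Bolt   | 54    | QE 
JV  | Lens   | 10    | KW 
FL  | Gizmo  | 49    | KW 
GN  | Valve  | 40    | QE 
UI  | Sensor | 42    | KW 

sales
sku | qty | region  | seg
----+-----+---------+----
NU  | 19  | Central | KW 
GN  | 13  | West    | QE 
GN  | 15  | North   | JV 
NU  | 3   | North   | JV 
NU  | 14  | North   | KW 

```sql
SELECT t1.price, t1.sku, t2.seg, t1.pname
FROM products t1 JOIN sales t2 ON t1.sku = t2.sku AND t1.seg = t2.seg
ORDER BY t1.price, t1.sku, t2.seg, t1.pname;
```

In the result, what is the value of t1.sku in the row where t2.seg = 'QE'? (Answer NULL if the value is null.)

GN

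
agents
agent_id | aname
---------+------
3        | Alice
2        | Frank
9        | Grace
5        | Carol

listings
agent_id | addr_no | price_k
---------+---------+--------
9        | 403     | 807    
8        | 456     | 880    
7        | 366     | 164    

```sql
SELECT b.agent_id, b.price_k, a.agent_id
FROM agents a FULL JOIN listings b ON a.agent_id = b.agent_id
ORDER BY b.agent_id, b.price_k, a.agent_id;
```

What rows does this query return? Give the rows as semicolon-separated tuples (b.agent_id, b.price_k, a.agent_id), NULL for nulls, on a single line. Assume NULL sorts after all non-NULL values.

FULL OUTER JOIN keeps every row from both sides; unmatched rows get NULL for the other side's columns.
Matching on a.agent_id = b.agent_id.
- a row (agent_id=3): no match → kept, b columns NULL.
- a row (agent_id=2): no match → kept, b columns NULL.
- a row (agent_id=9): matches 1 b row(s) → 1 output row(s).
- a row (agent_id=5): no match → kept, b columns NULL.
- plus 2 unmatched b row(s), each kept with NULL a columns.
After projecting and ordering:
b.agent_id | b.price_k | a.agent_id
7 | 164 | NULL
8 | 880 | NULL
9 | 807 | 9
NULL | NULL | 2
NULL | NULL | 3
NULL | NULL | 5

(7, 164, NULL); (8, 880, NULL); (9, 807, 9); (NULL, NULL, 2); (NULL, NULL, 3); (NULL, NULL, 5)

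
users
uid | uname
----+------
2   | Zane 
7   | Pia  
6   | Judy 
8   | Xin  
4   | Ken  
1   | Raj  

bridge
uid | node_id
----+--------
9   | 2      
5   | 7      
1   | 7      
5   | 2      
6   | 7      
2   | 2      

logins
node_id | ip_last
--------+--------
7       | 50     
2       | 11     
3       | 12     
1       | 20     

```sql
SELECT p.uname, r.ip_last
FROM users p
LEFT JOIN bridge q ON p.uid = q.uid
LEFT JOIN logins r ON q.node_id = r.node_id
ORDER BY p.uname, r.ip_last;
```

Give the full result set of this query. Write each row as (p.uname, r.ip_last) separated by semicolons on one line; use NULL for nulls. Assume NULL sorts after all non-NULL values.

(Judy, 50); (Ken, NULL); (Pia, NULL); (Raj, 50); (Xin, NULL); (Zane, 11)

Step 1 — p LEFT JOIN q on uid → 6 row(s).
Then LEFT JOIN `logins r` on node_id: each of those 6 rows is kept; rows whose q.node_id has no match in r get NULL for r's columns.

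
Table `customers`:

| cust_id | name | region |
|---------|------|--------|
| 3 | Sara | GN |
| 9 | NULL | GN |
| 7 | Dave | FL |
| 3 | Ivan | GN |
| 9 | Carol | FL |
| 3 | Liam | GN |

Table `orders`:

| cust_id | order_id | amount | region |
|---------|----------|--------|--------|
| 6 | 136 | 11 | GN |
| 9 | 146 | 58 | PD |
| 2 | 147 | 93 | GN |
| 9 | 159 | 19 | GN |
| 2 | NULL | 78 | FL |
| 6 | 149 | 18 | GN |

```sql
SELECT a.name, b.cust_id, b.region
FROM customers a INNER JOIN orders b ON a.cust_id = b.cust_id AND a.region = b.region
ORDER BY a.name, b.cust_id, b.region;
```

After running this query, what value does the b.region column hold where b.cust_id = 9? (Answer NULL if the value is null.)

GN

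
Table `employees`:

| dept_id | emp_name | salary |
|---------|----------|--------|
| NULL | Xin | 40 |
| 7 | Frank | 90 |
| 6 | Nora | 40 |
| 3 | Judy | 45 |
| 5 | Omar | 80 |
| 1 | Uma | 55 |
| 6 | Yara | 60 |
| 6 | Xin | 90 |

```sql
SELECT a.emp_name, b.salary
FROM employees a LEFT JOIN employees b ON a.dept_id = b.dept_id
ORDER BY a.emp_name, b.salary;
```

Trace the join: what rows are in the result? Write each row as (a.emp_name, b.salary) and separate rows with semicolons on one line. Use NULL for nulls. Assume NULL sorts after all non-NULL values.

(Frank, 90); (Judy, 45); (Nora, 40); (Nora, 60); (Nora, 90); (Omar, 80); (Uma, 55); (Xin, 40); (Xin, 60); (Xin, 90); (Xin, NULL); (Yara, 40); (Yara, 60); (Yara, 90)

LEFT JOIN keeps every row from `employees a`; unmatched rows get NULL for `employees b`'s columns.
Matching on a.dept_id = b.dept_id. A NULL in a compared column never satisfies the condition.
- a (dept_id=NULL) has no partner → padded with NULL.
- a (dept_id=7) pairs with 1 row(s) of b.
- a (dept_id=6) pairs with 3 row(s) of b.
- a (dept_id=3) pairs with 1 row(s) of b.
- a (dept_id=5) pairs with 1 row(s) of b.
- a (dept_id=1) pairs with 1 row(s) of b.
- a (dept_id=6) pairs with 3 row(s) of b.
- a (dept_id=6) pairs with 3 row(s) of b.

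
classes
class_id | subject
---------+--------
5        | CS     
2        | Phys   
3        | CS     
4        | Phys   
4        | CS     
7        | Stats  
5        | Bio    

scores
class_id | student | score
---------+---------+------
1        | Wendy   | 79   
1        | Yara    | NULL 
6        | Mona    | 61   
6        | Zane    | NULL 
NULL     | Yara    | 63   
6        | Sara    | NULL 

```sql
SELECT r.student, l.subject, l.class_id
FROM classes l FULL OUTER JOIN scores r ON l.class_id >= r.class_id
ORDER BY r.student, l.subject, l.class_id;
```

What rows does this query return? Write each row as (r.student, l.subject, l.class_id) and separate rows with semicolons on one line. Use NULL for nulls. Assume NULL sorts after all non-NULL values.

(Mona, Stats, 7); (Sara, Stats, 7); (Wendy, Bio, 5); (Wendy, CS, 3); (Wendy, CS, 4); (Wendy, CS, 5); (Wendy, Phys, 2); (Wendy, Phys, 4); (Wendy, Stats, 7); (Yara, Bio, 5); (Yara, CS, 3); (Yara, CS, 4); (Yara, CS, 5); (Yara, Phys, 2); (Yara, Phys, 4); (Yara, Stats, 7); (Yara, NULL, NULL); (Zane, Stats, 7)

FULL OUTER JOIN keeps every row from both sides; unmatched rows get NULL for the other side's columns.
Matching on l.class_id >= r.class_id. A NULL in a compared column never satisfies the condition.
Matched pairs: 17; unmatched l rows kept: 0; unmatched r rows kept: 1.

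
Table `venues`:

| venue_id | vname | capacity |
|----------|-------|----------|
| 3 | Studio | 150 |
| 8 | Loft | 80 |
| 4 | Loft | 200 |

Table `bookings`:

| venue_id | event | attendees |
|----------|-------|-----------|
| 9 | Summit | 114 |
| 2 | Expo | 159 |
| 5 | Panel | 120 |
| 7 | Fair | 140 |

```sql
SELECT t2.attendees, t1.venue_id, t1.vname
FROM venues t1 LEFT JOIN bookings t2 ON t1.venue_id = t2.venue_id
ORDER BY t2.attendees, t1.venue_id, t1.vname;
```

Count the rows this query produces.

3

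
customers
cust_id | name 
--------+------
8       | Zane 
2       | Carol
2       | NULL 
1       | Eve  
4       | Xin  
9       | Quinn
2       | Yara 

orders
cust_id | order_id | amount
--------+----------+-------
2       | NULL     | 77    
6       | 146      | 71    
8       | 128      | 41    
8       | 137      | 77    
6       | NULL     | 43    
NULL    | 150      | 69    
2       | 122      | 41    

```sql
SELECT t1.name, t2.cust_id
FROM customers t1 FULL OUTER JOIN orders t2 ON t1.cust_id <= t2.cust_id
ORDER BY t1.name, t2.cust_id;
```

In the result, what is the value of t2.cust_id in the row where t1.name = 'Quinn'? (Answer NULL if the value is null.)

FULL OUTER JOIN keeps every row from both sides; unmatched rows get NULL for the other side's columns.
Matching on t1.cust_id <= t2.cust_id. A NULL in a compared column never satisfies the condition.
Matched pairs: 30; unmatched t1 rows kept: 1; unmatched t2 rows kept: 1.

NULL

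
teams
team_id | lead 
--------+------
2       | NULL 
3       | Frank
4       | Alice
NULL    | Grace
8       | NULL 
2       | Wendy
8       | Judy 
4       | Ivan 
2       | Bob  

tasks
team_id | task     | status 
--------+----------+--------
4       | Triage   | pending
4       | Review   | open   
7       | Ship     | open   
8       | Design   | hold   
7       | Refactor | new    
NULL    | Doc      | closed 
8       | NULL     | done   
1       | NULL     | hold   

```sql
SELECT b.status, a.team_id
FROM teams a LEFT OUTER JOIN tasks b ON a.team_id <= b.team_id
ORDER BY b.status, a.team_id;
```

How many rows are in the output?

LEFT JOIN keeps every row from `teams`; unmatched rows get NULL for `tasks`'s columns.
Matching on a.team_id <= b.team_id. A NULL in a compared column never satisfies the condition.
Matched pairs: 40; unmatched a rows kept: 1.
Total: 40 matched + 1 padded = 41 rows.

41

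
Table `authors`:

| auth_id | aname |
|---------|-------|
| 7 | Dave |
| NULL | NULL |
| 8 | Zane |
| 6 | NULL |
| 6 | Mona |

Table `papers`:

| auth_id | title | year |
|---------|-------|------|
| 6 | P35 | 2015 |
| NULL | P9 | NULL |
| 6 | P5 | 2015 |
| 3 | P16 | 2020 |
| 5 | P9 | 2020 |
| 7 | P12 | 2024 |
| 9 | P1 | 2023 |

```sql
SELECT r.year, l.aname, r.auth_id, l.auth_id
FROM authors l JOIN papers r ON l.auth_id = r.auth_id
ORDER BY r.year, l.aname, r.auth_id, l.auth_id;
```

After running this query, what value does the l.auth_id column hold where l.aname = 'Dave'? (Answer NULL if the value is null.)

7

INNER JOIN keeps only pairs where the ON condition holds.
Matching on l.auth_id = r.auth_id. A NULL in a compared column never satisfies the condition.
Matched pairs: 5.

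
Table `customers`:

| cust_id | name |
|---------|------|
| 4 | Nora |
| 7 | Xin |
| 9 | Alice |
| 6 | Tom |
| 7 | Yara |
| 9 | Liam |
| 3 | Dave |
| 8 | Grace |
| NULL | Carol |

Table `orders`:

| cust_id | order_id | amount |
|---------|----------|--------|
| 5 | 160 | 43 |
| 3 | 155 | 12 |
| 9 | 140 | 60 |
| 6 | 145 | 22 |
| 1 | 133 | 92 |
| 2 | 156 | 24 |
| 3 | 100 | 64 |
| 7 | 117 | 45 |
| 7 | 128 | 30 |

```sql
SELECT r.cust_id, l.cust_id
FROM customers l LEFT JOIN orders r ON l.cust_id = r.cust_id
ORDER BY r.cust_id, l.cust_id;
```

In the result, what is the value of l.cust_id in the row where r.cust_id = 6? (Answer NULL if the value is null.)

6

LEFT JOIN keeps every row from `customers`; unmatched rows get NULL for `orders`'s columns.
Matching on l.cust_id = r.cust_id. A NULL in a compared column never satisfies the condition.
- cust_id=4: no r row matches, row kept with r columns NULL.
- cust_id=7: 2 matching r row(s), so 2 row(s) emitted.
- cust_id=9: 1 matching r row(s), so 1 row(s) emitted.
- cust_id=6: 1 matching r row(s), so 1 row(s) emitted.
- cust_id=7: 2 matching r row(s), so 2 row(s) emitted.
- cust_id=9: 1 matching r row(s), so 1 row(s) emitted.
- cust_id=3: 2 matching r row(s), so 2 row(s) emitted.
- cust_id=8: no r row matches, row kept with r columns NULL.
- cust_id=NULL: no r row matches, row kept with r columns NULL.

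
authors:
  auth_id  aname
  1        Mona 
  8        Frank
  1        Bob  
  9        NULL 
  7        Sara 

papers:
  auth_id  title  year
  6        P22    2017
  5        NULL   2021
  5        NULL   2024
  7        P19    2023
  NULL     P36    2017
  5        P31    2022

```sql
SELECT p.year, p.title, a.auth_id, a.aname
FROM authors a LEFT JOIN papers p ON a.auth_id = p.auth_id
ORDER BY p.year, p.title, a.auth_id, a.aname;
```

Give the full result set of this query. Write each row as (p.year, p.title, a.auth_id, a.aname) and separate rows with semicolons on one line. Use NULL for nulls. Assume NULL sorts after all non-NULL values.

(2023, P19, 7, Sara); (NULL, NULL, 1, Bob); (NULL, NULL, 1, Mona); (NULL, NULL, 8, Frank); (NULL, NULL, 9, NULL)

LEFT JOIN keeps every row from `authors`; unmatched rows get NULL for `papers`'s columns.
Matching on a.auth_id = p.auth_id. A NULL in a compared column never satisfies the condition.
Matched pairs: 1; unmatched a rows kept: 4.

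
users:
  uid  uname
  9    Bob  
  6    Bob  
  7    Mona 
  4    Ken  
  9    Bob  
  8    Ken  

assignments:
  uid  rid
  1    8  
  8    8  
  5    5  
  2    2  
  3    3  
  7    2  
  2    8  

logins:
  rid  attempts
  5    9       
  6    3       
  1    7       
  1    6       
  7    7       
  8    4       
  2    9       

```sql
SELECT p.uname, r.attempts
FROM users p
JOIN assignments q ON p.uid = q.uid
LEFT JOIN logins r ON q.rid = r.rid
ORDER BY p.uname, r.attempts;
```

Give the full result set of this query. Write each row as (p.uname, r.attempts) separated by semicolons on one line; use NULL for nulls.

(Ken, 4); (Mona, 9)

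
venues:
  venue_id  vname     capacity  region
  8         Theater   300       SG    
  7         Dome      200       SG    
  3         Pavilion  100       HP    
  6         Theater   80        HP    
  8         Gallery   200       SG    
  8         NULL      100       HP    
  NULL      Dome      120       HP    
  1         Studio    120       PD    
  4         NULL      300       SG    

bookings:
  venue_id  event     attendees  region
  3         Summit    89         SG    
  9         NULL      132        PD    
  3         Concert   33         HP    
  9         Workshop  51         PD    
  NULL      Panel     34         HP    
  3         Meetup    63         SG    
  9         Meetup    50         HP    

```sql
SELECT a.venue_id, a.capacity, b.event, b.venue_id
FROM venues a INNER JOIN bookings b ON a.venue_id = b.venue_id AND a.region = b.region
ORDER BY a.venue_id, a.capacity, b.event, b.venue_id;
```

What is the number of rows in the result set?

INNER JOIN keeps only pairs where the ON condition holds.
Matching on a.venue_id = b.venue_id AND a.region = b.region. A NULL in a compared column never satisfies the condition.
- a[0] venue_id=8, region=SG → no match; dropped.
- a[1] venue_id=7, region=SG → no match; dropped.
- a[2] venue_id=3, region=HP → 1 match(es) in b → 1 row(s).
- a[3] venue_id=6, region=HP → no match; dropped.
- a[4] venue_id=8, region=SG → no match; dropped.
- a[5] venue_id=8, region=HP → no match; dropped.
- a[6] venue_id=NULL, region=HP → no match; dropped.
- a[7] venue_id=1, region=PD → no match; dropped.
- a[8] venue_id=4, region=SG → no match; dropped.
Total: 1 rows.

1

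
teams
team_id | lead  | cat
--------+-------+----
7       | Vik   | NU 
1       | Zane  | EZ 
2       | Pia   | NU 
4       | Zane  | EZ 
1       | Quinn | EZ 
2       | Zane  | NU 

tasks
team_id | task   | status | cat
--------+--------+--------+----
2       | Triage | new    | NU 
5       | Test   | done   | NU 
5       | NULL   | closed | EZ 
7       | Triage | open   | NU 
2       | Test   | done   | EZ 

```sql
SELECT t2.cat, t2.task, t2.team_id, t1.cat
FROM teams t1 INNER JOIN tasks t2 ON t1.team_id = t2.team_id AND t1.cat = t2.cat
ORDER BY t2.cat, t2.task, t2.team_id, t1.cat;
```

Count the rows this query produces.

3

INNER JOIN keeps only pairs where the ON condition holds.
Matching on t1.team_id = t2.team_id AND t1.cat = t2.cat.
Matched pairs: 3.
Total: 3 rows.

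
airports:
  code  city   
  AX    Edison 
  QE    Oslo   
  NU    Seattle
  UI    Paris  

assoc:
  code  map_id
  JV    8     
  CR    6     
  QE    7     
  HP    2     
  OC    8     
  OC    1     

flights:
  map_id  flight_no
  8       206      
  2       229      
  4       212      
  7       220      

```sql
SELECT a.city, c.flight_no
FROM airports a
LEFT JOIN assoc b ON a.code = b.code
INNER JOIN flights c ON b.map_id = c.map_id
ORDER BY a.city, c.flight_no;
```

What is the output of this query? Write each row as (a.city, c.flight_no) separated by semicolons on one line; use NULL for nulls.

(Oslo, 220)

Evaluate left to right. First `airports a LEFT JOIN assoc b` on code: 4 row(s).
Then INNER JOIN `flights c` on map_id: keep only rows whose b.map_id appears in c.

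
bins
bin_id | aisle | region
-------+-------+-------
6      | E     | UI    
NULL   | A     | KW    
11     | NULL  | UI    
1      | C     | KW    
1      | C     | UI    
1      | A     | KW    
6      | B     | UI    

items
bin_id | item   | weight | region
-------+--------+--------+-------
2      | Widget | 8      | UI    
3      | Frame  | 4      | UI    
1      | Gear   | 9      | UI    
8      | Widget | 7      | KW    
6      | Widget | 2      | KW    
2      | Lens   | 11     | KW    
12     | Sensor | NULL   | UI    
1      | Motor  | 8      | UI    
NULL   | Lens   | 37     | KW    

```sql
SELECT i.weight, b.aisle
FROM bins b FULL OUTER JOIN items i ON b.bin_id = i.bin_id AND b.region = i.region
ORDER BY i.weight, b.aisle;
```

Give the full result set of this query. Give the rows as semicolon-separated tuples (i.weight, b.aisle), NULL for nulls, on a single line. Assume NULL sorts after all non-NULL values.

(2, NULL); (4, NULL); (7, NULL); (8, C); (8, NULL); (9, C); (11, NULL); (37, NULL); (NULL, A); (NULL, A); (NULL, B); (NULL, C); (NULL, E); (NULL, NULL); (NULL, NULL)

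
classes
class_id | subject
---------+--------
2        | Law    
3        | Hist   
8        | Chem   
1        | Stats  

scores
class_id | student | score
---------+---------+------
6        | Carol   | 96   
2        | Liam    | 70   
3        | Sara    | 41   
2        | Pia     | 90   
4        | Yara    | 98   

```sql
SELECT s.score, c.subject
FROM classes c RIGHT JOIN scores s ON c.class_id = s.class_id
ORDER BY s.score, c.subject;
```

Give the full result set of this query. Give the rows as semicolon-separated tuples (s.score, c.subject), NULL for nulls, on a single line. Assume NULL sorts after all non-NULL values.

RIGHT JOIN keeps every row from `scores`; unmatched rows get NULL for `classes`'s columns.
Matching on c.class_id = s.class_id.
- c (class_id=2) pairs with 2 row(s) of s.
- c (class_id=3) pairs with 1 row(s) of s.
- c (class_id=8) has no partner in s.
- c (class_id=1) has no partner in s.
- 2 row(s) from s found no c partner → padded with NULL.
After projecting and ordering:
s.score | c.subject
41 | Hist
70 | Law
90 | Law
96 | NULL
98 | NULL

(41, Hist); (70, Law); (90, Law); (96, NULL); (98, NULL)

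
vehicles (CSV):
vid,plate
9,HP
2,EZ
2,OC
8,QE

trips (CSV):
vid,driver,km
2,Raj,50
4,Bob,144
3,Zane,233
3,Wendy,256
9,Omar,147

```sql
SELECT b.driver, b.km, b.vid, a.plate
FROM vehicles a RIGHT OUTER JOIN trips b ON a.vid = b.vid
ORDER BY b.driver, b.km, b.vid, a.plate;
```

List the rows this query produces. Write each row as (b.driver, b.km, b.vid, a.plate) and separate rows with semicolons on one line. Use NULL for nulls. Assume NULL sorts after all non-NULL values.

RIGHT JOIN keeps every row from `trips`; unmatched rows get NULL for `vehicles`'s columns.
Matching on a.vid = b.vid.
- a[0] vid=9 → 1 match(es) in b → 1 row(s).
- a[1] vid=2 → 1 match(es) in b → 1 row(s).
- a[2] vid=2 → 1 match(es) in b → 1 row(s).
- a[3] vid=8 → no match.
- 3 row(s) from b found no a partner → padded with NULL.
After projecting and ordering:
b.driver | b.km | b.vid | a.plate
Bob | 144 | 4 | NULL
Omar | 147 | 9 | HP
Raj | 50 | 2 | EZ
Raj | 50 | 2 | OC
Wendy | 256 | 3 | NULL
Zane | 233 | 3 | NULL

(Bob, 144, 4, NULL); (Omar, 147, 9, HP); (Raj, 50, 2, EZ); (Raj, 50, 2, OC); (Wendy, 256, 3, NULL); (Zane, 233, 3, NULL)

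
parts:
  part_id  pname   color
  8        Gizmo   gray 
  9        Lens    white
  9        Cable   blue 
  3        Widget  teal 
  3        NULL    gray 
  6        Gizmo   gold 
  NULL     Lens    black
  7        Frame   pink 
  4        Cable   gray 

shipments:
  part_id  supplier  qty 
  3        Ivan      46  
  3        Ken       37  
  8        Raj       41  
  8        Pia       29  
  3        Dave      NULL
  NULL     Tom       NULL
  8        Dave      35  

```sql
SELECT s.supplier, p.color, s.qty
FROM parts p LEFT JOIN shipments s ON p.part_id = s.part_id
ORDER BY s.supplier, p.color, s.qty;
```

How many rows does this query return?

LEFT JOIN keeps every row from `parts`; unmatched rows get NULL for `shipments`'s columns.
Matching on p.part_id = s.part_id. A NULL in a compared column never satisfies the condition.
- p row (part_id=8): matches 3 s row(s) → 3 output row(s).
- p row (part_id=9): no match → kept, s columns NULL.
- p row (part_id=9): no match → kept, s columns NULL.
- p row (part_id=3): matches 3 s row(s) → 3 output row(s).
- p row (part_id=3): matches 3 s row(s) → 3 output row(s).
- p row (part_id=6): no match → kept, s columns NULL.
- p row (part_id=NULL): no match → kept, s columns NULL.
- p row (part_id=7): no match → kept, s columns NULL.
- p row (part_id=4): no match → kept, s columns NULL.
Total: 9 matched + 6 padded = 15 rows.

15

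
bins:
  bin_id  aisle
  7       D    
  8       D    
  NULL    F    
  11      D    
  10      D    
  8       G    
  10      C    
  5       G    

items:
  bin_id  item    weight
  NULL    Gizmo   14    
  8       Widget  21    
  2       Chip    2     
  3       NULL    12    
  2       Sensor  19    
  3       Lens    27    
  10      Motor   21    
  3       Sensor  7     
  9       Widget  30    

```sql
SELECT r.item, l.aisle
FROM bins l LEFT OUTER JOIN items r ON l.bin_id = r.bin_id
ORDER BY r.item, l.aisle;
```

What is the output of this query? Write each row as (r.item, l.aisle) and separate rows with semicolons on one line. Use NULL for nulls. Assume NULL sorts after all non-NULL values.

(Motor, C); (Motor, D); (Widget, D); (Widget, G); (NULL, D); (NULL, D); (NULL, F); (NULL, G)

LEFT JOIN keeps every row from `bins`; unmatched rows get NULL for `items`'s columns.
Matching on l.bin_id = r.bin_id. A NULL in a compared column never satisfies the condition.
- bin_id=7: no r row matches, row kept with r columns NULL.
- bin_id=8: 1 matching r row(s), so 1 row(s) emitted.
- bin_id=NULL: no r row matches, row kept with r columns NULL.
- bin_id=11: no r row matches, row kept with r columns NULL.
- bin_id=10: 1 matching r row(s), so 1 row(s) emitted.
- bin_id=8: 1 matching r row(s), so 1 row(s) emitted.
- bin_id=10: 1 matching r row(s), so 1 row(s) emitted.
- bin_id=5: no r row matches, row kept with r columns NULL.
After projecting and ordering:
r.item | l.aisle
Motor | C
Motor | D
Widget | D
Widget | G
NULL | D
NULL | D
NULL | F
NULL | G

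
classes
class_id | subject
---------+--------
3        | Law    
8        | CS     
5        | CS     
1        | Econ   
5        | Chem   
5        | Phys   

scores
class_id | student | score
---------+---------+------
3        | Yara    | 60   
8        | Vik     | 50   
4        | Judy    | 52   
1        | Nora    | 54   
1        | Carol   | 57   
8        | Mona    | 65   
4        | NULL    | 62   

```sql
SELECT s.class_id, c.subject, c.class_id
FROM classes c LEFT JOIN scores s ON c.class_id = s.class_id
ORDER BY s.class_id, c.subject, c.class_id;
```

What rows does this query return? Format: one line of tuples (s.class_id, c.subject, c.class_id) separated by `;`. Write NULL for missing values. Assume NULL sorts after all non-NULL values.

(1, Econ, 1); (1, Econ, 1); (3, Law, 3); (8, CS, 8); (8, CS, 8); (NULL, CS, 5); (NULL, Chem, 5); (NULL, Phys, 5)

LEFT JOIN keeps every row from `classes`; unmatched rows get NULL for `scores`'s columns.
Matching on c.class_id = s.class_id.
- c row (class_id=3): matches 1 s row(s) → 1 output row(s).
- c row (class_id=8): matches 2 s row(s) → 2 output row(s).
- c row (class_id=5): no match → kept, s columns NULL.
- c row (class_id=1): matches 2 s row(s) → 2 output row(s).
- c row (class_id=5): no match → kept, s columns NULL.
- c row (class_id=5): no match → kept, s columns NULL.
After projecting and ordering:
s.class_id | c.subject | c.class_id
1 | Econ | 1
1 | Econ | 1
3 | Law | 3
8 | CS | 8
8 | CS | 8
NULL | CS | 5
NULL | Chem | 5
NULL | Phys | 5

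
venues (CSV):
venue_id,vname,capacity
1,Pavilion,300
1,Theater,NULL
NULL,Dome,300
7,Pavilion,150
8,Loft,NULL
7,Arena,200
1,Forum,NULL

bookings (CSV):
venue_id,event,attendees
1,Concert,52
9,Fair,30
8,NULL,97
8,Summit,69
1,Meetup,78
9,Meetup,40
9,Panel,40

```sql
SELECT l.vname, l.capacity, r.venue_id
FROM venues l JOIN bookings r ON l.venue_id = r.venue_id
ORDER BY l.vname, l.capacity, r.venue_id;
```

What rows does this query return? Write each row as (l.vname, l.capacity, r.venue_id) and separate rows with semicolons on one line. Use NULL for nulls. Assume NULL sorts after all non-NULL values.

(Forum, NULL, 1); (Forum, NULL, 1); (Loft, NULL, 8); (Loft, NULL, 8); (Pavilion, 300, 1); (Pavilion, 300, 1); (Theater, NULL, 1); (Theater, NULL, 1)

INNER JOIN keeps only pairs where the ON condition holds.
Matching on l.venue_id = r.venue_id. A NULL in a compared column never satisfies the condition.
- venue_id=1: 2 matching r row(s), so 2 row(s) emitted.
- venue_id=1: 2 matching r row(s), so 2 row(s) emitted.
- venue_id=NULL: no matching r row, dropped.
- venue_id=7: no matching r row, dropped.
- venue_id=8: 2 matching r row(s), so 2 row(s) emitted.
- venue_id=7: no matching r row, dropped.
- venue_id=1: 2 matching r row(s), so 2 row(s) emitted.
After projecting and ordering:
l.vname | l.capacity | r.venue_id
Forum | NULL | 1
Forum | NULL | 1
Loft | NULL | 8
Loft | NULL | 8
Pavilion | 300 | 1
Pavilion | 300 | 1
Theater | NULL | 1
Theater | NULL | 1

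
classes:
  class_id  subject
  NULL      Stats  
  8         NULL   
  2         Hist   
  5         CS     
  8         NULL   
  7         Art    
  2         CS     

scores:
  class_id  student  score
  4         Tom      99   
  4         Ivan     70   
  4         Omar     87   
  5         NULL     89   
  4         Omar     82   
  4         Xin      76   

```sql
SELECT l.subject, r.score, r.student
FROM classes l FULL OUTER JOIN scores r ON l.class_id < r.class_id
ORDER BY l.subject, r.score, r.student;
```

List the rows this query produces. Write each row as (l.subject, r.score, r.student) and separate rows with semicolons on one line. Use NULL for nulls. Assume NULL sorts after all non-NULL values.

(Art, NULL, NULL); (CS, 70, Ivan); (CS, 76, Xin); (CS, 82, Omar); (CS, 87, Omar); (CS, 89, NULL); (CS, 99, Tom); (CS, NULL, NULL); (Hist, 70, Ivan); (Hist, 76, Xin); (Hist, 82, Omar); (Hist, 87, Omar); (Hist, 89, NULL); (Hist, 99, Tom); (Stats, NULL, NULL); (NULL, NULL, NULL); (NULL, NULL, NULL)

FULL OUTER JOIN keeps every row from both sides; unmatched rows get NULL for the other side's columns.
Matching on l.class_id < r.class_id. A NULL in a compared column never satisfies the condition.
- l (class_id=NULL) has no partner → padded with NULL.
- l (class_id=8) has no partner → padded with NULL.
- l (class_id=2) pairs with 6 row(s) of r.
- l (class_id=5) has no partner → padded with NULL.
- l (class_id=8) has no partner → padded with NULL.
- l (class_id=7) has no partner → padded with NULL.
- l (class_id=2) pairs with 6 row(s) of r.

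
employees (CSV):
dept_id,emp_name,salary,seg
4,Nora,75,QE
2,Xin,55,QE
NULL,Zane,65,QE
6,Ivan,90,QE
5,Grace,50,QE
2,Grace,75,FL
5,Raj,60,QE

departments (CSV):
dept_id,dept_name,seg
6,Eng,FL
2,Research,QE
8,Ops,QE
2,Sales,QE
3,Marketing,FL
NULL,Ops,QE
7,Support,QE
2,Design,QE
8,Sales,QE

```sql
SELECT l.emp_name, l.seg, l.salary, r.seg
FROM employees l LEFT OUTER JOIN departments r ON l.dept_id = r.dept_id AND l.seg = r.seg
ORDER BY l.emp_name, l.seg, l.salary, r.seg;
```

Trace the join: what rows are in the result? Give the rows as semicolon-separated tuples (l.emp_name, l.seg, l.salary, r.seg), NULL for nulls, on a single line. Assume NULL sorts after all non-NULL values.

LEFT JOIN keeps every row from `employees`; unmatched rows get NULL for `departments`'s columns.
Matching on l.dept_id = r.dept_id AND l.seg = r.seg. A NULL in a compared column never satisfies the condition.
- l row (dept_id=4, seg=QE): no match → kept, r columns NULL.
- l row (dept_id=2, seg=QE): matches 3 r row(s) → 3 output row(s).
- l row (dept_id=NULL, seg=QE): no match → kept, r columns NULL.
- l row (dept_id=6, seg=QE): no match → kept, r columns NULL.
- l row (dept_id=5, seg=QE): no match → kept, r columns NULL.
- l row (dept_id=2, seg=FL): no match → kept, r columns NULL.
- l row (dept_id=5, seg=QE): no match → kept, r columns NULL.
After projecting and ordering:
l.emp_name | l.seg | l.salary | r.seg
Grace | FL | 75 | NULL
Grace | QE | 50 | NULL
Ivan | QE | 90 | NULL
Nora | QE | 75 | NULL
Raj | QE | 60 | NULL
Xin | QE | 55 | QE
Xin | QE | 55 | QE
Xin | QE | 55 | QE
Zane | QE | 65 | NULL

(Grace, FL, 75, NULL); (Grace, QE, 50, NULL); (Ivan, QE, 90, NULL); (Nora, QE, 75, NULL); (Raj, QE, 60, NULL); (Xin, QE, 55, QE); (Xin, QE, 55, QE); (Xin, QE, 55, QE); (Zane, QE, 65, NULL)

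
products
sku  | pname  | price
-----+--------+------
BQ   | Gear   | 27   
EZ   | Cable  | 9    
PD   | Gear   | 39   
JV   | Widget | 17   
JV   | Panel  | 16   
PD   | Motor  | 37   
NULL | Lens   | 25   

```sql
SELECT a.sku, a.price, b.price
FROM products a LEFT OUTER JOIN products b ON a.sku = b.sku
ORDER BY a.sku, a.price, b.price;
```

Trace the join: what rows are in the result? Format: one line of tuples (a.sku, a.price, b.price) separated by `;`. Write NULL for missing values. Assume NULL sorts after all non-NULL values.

LEFT JOIN keeps every row from `products a`; unmatched rows get NULL for `products b`'s columns.
Matching on a.sku = b.sku. A NULL in a compared column never satisfies the condition.
- a[0] sku=BQ → 1 match(es) in b → 1 row(s).
- a[1] sku=EZ → 1 match(es) in b → 1 row(s).
- a[2] sku=PD → 2 match(es) in b → 2 row(s).
- a[3] sku=JV → 2 match(es) in b → 2 row(s).
- a[4] sku=JV → 2 match(es) in b → 2 row(s).
- a[5] sku=PD → 2 match(es) in b → 2 row(s).
- a[6] sku=NULL → no match; kept with NULLs on the b side.

(BQ, 27, 27); (EZ, 9, 9); (JV, 16, 16); (JV, 16, 17); (JV, 17, 16); (JV, 17, 17); (PD, 37, 37); (PD, 37, 39); (PD, 39, 37); (PD, 39, 39); (NULL, 25, NULL)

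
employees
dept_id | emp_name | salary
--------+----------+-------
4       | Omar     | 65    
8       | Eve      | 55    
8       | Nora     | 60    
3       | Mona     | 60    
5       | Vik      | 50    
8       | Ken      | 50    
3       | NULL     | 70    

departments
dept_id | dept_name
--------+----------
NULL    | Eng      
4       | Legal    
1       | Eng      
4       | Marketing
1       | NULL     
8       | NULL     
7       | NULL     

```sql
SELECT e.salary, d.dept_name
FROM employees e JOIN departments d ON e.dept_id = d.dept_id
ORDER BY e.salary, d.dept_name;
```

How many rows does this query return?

INNER JOIN keeps only pairs where the ON condition holds.
Matching on e.dept_id = d.dept_id. A NULL in a compared column never satisfies the condition.
Matched pairs: 5.
Total: 5 rows.

5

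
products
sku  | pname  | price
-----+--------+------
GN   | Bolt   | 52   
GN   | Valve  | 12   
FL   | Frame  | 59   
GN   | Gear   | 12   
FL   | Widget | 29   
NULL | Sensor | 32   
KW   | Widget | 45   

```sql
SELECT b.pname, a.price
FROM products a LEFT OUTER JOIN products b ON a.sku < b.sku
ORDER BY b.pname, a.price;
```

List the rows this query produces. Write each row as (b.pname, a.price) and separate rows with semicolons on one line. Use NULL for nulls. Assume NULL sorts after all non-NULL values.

(Bolt, 29); (Bolt, 59); (Gear, 29); (Gear, 59); (Valve, 29); (Valve, 59); (Widget, 12); (Widget, 12); (Widget, 29); (Widget, 52); (Widget, 59); (NULL, 32); (NULL, 45)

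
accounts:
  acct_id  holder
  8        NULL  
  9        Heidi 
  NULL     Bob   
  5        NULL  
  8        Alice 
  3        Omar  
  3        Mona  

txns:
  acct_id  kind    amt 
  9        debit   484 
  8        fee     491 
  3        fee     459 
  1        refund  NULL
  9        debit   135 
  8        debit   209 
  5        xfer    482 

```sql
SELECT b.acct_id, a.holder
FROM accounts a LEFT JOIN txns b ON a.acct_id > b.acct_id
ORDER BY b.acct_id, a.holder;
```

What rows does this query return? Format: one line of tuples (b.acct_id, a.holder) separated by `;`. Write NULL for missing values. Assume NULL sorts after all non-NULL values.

(1, Alice); (1, Heidi); (1, Mona); (1, Omar); (1, NULL); (1, NULL); (3, Alice); (3, Heidi); (3, NULL); (3, NULL); (5, Alice); (5, Heidi); (5, NULL); (8, Heidi); (8, Heidi); (NULL, Bob)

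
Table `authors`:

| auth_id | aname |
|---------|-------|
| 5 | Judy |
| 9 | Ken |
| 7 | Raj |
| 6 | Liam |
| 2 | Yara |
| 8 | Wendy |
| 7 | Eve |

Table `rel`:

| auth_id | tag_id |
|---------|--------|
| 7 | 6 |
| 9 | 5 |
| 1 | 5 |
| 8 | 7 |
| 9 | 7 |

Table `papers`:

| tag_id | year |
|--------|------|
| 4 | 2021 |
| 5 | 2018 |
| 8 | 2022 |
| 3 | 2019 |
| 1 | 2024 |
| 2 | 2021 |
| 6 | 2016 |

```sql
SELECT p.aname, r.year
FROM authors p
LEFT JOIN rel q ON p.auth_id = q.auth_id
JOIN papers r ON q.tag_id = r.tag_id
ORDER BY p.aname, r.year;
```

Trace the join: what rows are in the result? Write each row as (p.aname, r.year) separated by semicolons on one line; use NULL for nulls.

(Eve, 2016); (Ken, 2018); (Raj, 2016)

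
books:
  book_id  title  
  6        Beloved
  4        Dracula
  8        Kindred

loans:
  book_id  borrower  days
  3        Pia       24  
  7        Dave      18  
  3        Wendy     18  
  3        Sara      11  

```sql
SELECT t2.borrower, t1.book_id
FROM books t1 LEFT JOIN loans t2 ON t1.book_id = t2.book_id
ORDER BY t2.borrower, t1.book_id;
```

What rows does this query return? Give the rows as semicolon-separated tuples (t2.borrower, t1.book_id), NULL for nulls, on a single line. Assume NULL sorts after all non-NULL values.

(NULL, 4); (NULL, 6); (NULL, 8)

LEFT JOIN keeps every row from `books`; unmatched rows get NULL for `loans`'s columns.
Matching on t1.book_id = t2.book_id.
- book_id=6: no t2 row matches, row kept with t2 columns NULL.
- book_id=4: no t2 row matches, row kept with t2 columns NULL.
- book_id=8: no t2 row matches, row kept with t2 columns NULL.
After projecting and ordering:
t2.borrower | t1.book_id
NULL | 4
NULL | 6
NULL | 8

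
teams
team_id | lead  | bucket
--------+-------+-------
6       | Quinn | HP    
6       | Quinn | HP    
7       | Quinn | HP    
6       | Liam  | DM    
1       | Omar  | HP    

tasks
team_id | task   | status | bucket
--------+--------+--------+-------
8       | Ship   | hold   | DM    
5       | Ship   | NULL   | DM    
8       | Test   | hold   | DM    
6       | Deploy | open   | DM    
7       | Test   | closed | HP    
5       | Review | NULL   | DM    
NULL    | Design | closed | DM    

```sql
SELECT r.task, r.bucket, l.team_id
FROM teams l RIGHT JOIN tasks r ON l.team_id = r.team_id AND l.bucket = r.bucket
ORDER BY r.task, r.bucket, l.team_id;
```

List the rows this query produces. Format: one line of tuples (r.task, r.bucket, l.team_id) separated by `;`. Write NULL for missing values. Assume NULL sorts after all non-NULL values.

RIGHT JOIN keeps every row from `tasks`; unmatched rows get NULL for `teams`'s columns.
Matching on l.team_id = r.team_id AND l.bucket = r.bucket. A NULL in a compared column never satisfies the condition.
- team_id=6, bucket=HP: no matching r row.
- team_id=6, bucket=HP: no matching r row.
- team_id=7, bucket=HP: 1 matching r row(s), so 1 row(s) emitted.
- team_id=6, bucket=DM: 1 matching r row(s), so 1 row(s) emitted.
- team_id=1, bucket=HP: no matching r row.
- 5 row(s) from r found no l partner → padded with NULL.
After projecting and ordering:
r.task | r.bucket | l.team_id
Deploy | DM | 6
Design | DM | NULL
Review | DM | NULL
Ship | DM | NULL
Ship | DM | NULL
Test | DM | NULL
Test | HP | 7

(Deploy, DM, 6); (Design, DM, NULL); (Review, DM, NULL); (Ship, DM, NULL); (Ship, DM, NULL); (Test, DM, NULL); (Test, HP, 7)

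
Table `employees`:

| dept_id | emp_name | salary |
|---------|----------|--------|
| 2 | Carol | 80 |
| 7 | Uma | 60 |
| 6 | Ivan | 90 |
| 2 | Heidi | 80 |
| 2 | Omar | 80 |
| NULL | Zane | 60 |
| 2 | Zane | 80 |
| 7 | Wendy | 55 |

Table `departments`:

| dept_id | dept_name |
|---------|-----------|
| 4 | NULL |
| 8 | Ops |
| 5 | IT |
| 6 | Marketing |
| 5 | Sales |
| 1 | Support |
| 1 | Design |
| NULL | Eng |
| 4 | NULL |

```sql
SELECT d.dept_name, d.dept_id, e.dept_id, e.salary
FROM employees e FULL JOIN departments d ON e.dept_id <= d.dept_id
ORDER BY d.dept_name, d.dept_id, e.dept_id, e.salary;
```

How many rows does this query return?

32

FULL OUTER JOIN keeps every row from both sides; unmatched rows get NULL for the other side's columns.
Matching on e.dept_id <= d.dept_id. A NULL in a compared column never satisfies the condition.
- e (dept_id=2) pairs with 6 row(s) of d.
- e (dept_id=7) pairs with 1 row(s) of d.
- e (dept_id=6) pairs with 2 row(s) of d.
- e (dept_id=2) pairs with 6 row(s) of d.
- e (dept_id=2) pairs with 6 row(s) of d.
- e (dept_id=NULL) has no partner → padded with NULL.
- e (dept_id=2) pairs with 6 row(s) of d.
- e (dept_id=7) pairs with 1 row(s) of d.
- plus 3 unmatched d row(s), each kept with NULL e columns.
Total: 28 matched + 4 padded = 32 rows.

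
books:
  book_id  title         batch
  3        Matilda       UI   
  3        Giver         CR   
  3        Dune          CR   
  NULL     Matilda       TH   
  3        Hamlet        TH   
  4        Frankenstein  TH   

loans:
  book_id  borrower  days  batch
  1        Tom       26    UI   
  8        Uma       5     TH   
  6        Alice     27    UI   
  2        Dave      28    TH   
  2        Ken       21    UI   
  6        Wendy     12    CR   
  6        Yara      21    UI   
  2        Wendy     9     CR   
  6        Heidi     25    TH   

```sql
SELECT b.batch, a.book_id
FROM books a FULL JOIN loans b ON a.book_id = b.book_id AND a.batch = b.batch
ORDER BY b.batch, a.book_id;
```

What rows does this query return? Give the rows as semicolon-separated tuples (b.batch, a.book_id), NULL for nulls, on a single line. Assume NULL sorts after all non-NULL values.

FULL OUTER JOIN keeps every row from both sides; unmatched rows get NULL for the other side's columns.
Matching on a.book_id = b.book_id AND a.batch = b.batch. A NULL in a compared column never satisfies the condition.
- a[0] book_id=3, batch=UI → no match; kept with NULLs on the b side.
- a[1] book_id=3, batch=CR → no match; kept with NULLs on the b side.
- a[2] book_id=3, batch=CR → no match; kept with NULLs on the b side.
- a[3] book_id=NULL, batch=TH → no match; kept with NULLs on the b side.
- a[4] book_id=3, batch=TH → no match; kept with NULLs on the b side.
- a[5] book_id=4, batch=TH → no match; kept with NULLs on the b side.
- 9 b row(s) had no a match → kept, a columns NULL.

(CR, NULL); (CR, NULL); (TH, NULL); (TH, NULL); (TH, NULL); (UI, NULL); (UI, NULL); (UI, NULL); (UI, NULL); (NULL, 3); (NULL, 3); (NULL, 3); (NULL, 3); (NULL, 4); (NULL, NULL)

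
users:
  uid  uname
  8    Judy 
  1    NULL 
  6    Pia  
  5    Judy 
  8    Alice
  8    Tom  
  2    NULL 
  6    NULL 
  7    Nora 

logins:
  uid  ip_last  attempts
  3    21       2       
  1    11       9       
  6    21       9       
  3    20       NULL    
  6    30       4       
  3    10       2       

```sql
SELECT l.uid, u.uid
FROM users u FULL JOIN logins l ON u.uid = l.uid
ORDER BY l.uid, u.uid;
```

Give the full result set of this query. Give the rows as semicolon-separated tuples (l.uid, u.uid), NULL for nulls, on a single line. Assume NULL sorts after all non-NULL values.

(1, 1); (3, NULL); (3, NULL); (3, NULL); (6, 6); (6, 6); (6, 6); (6, 6); (NULL, 2); (NULL, 5); (NULL, 7); (NULL, 8); (NULL, 8); (NULL, 8)

FULL OUTER JOIN keeps every row from both sides; unmatched rows get NULL for the other side's columns.
Matching on u.uid = l.uid.
- u[0] uid=8 → no match; kept with NULLs on the l side.
- u[1] uid=1 → 1 match(es) in l → 1 row(s).
- u[2] uid=6 → 2 match(es) in l → 2 row(s).
- u[3] uid=5 → no match; kept with NULLs on the l side.
- u[4] uid=8 → no match; kept with NULLs on the l side.
- u[5] uid=8 → no match; kept with NULLs on the l side.
- u[6] uid=2 → no match; kept with NULLs on the l side.
- u[7] uid=6 → 2 match(es) in l → 2 row(s).
- u[8] uid=7 → no match; kept with NULLs on the l side.
- 3 l row(s) had no u match → kept, u columns NULL.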